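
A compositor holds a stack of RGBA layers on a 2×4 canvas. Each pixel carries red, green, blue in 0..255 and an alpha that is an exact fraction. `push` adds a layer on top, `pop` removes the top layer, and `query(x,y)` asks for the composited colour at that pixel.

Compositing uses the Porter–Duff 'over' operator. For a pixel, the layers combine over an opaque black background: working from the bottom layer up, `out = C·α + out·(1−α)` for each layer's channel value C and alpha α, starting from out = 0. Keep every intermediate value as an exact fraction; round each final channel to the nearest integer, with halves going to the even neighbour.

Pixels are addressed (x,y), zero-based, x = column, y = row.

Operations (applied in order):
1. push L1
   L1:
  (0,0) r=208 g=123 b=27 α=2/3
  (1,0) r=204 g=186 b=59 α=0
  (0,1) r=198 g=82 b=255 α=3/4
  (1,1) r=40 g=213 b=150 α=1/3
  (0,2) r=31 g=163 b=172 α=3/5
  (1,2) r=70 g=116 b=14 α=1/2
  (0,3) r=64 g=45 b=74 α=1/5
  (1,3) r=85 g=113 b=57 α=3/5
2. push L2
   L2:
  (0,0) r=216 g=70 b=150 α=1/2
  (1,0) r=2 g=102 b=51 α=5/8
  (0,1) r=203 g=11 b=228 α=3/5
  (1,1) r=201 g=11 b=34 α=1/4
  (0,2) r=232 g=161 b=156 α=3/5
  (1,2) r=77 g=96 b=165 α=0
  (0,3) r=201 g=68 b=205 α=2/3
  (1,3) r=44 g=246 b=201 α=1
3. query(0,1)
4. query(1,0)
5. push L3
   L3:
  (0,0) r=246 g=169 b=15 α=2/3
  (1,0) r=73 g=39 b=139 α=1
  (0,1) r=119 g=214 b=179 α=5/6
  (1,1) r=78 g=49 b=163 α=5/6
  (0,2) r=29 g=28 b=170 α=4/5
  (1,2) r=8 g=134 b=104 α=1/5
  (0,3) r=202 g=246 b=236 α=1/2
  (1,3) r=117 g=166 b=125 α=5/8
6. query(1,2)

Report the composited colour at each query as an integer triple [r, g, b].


query (0,1) [L1,L2] — begin 0,0,0
L1 α=3/4: [297/2, 123/2, 765/4]
L2 α=3/5: [906/5, 156/5, 2133/10]
→ [181, 31, 213]

(1,0) stack=L1,L2; from [0,0,0]:
after L1 α=0: [0, 0, 0]
after L2 α=5/8: [5/4, 255/4, 255/8]
rounded: [1, 64, 32]

at x=1,y=2 over L1,L2,L3:
L1 α=1/2: [35, 58, 7]
L2 α=0: [35, 58, 7]
L3 α=1/5: [148/5, 366/5, 132/5]
rounded: [30, 73, 26]


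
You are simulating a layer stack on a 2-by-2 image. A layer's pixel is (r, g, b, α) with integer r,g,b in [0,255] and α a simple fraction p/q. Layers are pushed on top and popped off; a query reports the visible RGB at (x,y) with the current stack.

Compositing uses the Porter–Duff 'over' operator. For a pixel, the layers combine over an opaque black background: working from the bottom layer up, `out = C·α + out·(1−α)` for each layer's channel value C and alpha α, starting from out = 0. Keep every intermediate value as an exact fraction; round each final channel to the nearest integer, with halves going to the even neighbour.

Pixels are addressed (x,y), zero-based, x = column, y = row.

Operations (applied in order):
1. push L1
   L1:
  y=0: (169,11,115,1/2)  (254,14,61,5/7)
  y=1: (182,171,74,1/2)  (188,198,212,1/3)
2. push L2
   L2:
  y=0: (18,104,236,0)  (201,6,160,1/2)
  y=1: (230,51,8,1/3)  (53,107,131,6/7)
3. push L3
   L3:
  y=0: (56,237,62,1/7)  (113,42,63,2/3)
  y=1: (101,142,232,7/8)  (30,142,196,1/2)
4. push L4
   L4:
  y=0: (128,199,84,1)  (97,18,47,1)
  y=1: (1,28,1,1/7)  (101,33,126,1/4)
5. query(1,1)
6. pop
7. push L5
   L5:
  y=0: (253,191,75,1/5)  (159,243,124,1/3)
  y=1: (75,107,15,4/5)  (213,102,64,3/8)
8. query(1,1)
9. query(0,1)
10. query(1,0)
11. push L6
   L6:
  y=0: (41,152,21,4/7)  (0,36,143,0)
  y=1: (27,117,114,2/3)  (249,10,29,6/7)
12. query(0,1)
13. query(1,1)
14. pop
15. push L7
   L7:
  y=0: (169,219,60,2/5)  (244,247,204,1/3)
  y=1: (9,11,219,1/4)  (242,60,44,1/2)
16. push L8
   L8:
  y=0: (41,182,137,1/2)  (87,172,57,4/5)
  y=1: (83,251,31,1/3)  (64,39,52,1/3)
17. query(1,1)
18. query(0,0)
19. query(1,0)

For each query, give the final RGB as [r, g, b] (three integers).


(1,1) stack=L1,L2,L3,L4; from [0,0,0]:
after L1 α=1/3: [188/3, 66, 212/3]
after L2 α=6/7: [1142/21, 708/7, 2570/21]
after L3 α=1/2: [886/21, 851/7, 3343/21]
after L4 α=1/4: [1593/28, 696/7, 4225/28]
= [57, 99, 151]

at x=1,y=1 over L1,L2,L3,L5:
after L1 α=1/3: [188/3, 66, 212/3]
after L2 α=6/7: [1142/21, 708/7, 2570/21]
after L3 α=1/2: [886/21, 851/7, 3343/21]
after L5 α=3/8: [17849/168, 6397/56, 20747/168]
→ [106, 114, 123]

at x=0,y=1 over L1,L2,L3,L5:
+L1 (α=1/2) → [91, 171/2, 37]
+L2 (α=1/3) → [412/3, 74, 82/3]
+L3 (α=7/8) → [2533/24, 267/2, 2477/12]
+L5 (α=4/5) → [9733/120, 1123/10, 3197/60]
= [81, 112, 53]

at x=1,y=0 over L1,L2,L3,L5:
L1 α=5/7: [1270/7, 10, 305/7]
L2 α=1/2: [2677/14, 8, 1425/14]
L3 α=2/3: [1947/14, 92/3, 1063/14]
L5 α=1/3: [1020/7, 913/9, 1931/21]
→ [146, 101, 92]

query (0,1) [L1,L2,L3,L5,L6] — begin 0,0,0
L1 α=1/2: [91, 171/2, 37]
L2 α=1/3: [412/3, 74, 82/3]
L3 α=7/8: [2533/24, 267/2, 2477/12]
L5 α=4/5: [9733/120, 1123/10, 3197/60]
L6 α=2/3: [16213/360, 3463/30, 16877/180]
rounded: [45, 115, 94]

query (1,1) [L1,L2,L3,L5,L6] — begin 0,0,0
after L1 α=1/3: [188/3, 66, 212/3]
after L2 α=6/7: [1142/21, 708/7, 2570/21]
after L3 α=1/2: [886/21, 851/7, 3343/21]
after L5 α=3/8: [17849/168, 6397/56, 20747/168]
after L6 α=6/7: [268841/1176, 9757/392, 49979/1176]
rounded: [229, 25, 42]

at x=1,y=1 over L1,L2,L3,L5,L7,L8:
L1 α=1/3: [188/3, 66, 212/3]
L2 α=6/7: [1142/21, 708/7, 2570/21]
L3 α=1/2: [886/21, 851/7, 3343/21]
L5 α=3/8: [17849/168, 6397/56, 20747/168]
L7 α=1/2: [58505/336, 9757/112, 28139/336]
L8 α=1/3: [69257/504, 11941/168, 36875/504]
→ [137, 71, 73]

(0,0) stack=L1,L2,L3,L5,L7,L8; from [0,0,0]:
L1 α=1/2: [169/2, 11/2, 115/2]
L2 α=0: [169/2, 11/2, 115/2]
L3 α=1/7: [563/7, 270/7, 407/7]
L5 α=1/5: [4023/35, 2417/35, 2153/35]
L7 α=2/5: [23899/175, 22581/175, 10659/175]
L8 α=1/2: [15537/175, 54431/350, 17317/175]
rounded: [89, 156, 99]

at x=1,y=0 over L1,L2,L3,L5,L7,L8:
L1 α=5/7: [1270/7, 10, 305/7]
L2 α=1/2: [2677/14, 8, 1425/14]
L3 α=2/3: [1947/14, 92/3, 1063/14]
L5 α=1/3: [1020/7, 913/9, 1931/21]
L7 α=1/3: [3748/21, 4049/27, 8146/63]
L8 α=4/5: [11056/105, 4525/27, 4502/63]
= [105, 168, 71]


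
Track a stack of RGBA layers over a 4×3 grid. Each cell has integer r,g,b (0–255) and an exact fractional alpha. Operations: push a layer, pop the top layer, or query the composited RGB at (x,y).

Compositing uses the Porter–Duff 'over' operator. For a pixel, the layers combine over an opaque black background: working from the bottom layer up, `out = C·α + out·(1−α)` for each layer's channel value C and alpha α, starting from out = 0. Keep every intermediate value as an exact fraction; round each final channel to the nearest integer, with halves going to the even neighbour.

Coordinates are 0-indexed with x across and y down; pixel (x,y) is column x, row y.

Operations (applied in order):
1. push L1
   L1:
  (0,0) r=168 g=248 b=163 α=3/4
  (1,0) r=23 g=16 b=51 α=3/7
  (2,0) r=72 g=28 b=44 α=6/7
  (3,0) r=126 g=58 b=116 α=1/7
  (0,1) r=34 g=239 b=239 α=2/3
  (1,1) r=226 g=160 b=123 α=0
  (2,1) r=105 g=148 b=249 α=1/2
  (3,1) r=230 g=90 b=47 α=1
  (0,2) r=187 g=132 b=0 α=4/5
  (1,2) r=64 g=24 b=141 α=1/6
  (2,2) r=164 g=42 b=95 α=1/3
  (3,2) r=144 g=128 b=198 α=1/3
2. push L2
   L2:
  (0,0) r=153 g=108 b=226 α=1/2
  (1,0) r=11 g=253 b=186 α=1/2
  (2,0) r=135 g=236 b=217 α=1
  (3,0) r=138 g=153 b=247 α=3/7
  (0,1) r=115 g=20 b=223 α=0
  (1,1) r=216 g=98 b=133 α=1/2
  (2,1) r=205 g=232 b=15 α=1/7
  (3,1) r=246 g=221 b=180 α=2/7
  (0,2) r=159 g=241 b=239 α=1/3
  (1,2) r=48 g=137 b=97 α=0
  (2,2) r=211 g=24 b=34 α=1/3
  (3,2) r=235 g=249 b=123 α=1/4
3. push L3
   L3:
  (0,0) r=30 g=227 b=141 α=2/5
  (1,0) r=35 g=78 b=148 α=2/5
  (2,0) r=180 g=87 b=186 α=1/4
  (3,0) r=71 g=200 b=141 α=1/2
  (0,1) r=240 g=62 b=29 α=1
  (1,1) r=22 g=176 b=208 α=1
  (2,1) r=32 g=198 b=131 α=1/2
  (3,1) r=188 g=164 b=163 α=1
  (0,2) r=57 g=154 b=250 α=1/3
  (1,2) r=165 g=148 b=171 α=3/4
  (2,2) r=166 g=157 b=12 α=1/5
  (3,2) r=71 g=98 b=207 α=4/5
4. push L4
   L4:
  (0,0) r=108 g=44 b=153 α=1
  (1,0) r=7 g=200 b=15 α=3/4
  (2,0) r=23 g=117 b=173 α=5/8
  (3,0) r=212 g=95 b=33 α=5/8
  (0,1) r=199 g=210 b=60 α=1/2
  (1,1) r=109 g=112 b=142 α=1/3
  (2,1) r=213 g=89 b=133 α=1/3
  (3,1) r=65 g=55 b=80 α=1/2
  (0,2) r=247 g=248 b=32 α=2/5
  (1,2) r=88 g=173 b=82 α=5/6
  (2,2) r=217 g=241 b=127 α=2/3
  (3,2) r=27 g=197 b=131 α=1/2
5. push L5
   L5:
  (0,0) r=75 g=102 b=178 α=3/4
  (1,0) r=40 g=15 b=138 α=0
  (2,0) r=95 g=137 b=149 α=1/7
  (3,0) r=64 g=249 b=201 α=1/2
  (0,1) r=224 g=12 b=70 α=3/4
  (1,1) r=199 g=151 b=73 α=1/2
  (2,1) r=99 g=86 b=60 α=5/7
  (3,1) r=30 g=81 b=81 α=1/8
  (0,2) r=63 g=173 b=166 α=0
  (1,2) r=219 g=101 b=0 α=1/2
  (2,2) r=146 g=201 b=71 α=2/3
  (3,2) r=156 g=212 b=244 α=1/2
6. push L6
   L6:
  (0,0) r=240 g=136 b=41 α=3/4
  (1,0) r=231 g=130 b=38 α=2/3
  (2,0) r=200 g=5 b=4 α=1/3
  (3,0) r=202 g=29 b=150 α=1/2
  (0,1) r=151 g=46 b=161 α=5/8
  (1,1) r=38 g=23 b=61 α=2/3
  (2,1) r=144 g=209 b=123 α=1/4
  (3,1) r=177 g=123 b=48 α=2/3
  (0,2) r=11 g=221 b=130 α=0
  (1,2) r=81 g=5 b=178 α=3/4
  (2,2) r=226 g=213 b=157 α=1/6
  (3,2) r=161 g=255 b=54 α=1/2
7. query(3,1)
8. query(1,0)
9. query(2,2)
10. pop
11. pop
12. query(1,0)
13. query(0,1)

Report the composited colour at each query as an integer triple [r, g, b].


(3,1) stack=L1,L2,L3,L4,L5,L6; from [0,0,0]:
+L1 (α=1) → [230, 90, 47]
+L2 (α=2/7) → [1642/7, 892/7, 85]
+L3 (α=1) → [188, 164, 163]
+L4 (α=1/2) → [253/2, 219/2, 243/2]
+L5 (α=1/8) → [1831/16, 1695/16, 1863/16]
+L6 (α=2/3) → [7495/48, 1877/16, 1133/16]
rounded: [156, 117, 71]

at x=1,y=0 over L1,L2,L3,L4,L5,L6:
after L1 α=3/7: [69/7, 48/7, 153/7]
after L2 α=1/2: [73/7, 1819/14, 1455/14]
after L3 α=2/5: [709/35, 7641/70, 8509/70]
after L4 α=3/4: [361/35, 49641/280, 11659/280]
after L5 α=0: [361/35, 49641/280, 11659/280]
after L6 α=2/3: [16531/105, 122441/840, 32939/840]
→ [157, 146, 39]

(2,2) stack=L1,L2,L3,L4,L5,L6; from [0,0,0]:
after L1 α=1/3: [164/3, 14, 95/3]
after L2 α=1/3: [961/9, 52/3, 292/9]
after L3 α=1/5: [5338/45, 679/15, 1276/45]
after L4 α=2/3: [24868/135, 7909/45, 12706/135]
after L5 α=2/3: [64288/405, 25999/135, 31876/405]
after L6 α=1/6: [41297/243, 15875/81, 44593/486]
= [170, 196, 92]

query (1,0) [L1,L2,L3,L4] — begin 0,0,0
L1 α=3/7: [69/7, 48/7, 153/7]
L2 α=1/2: [73/7, 1819/14, 1455/14]
L3 α=2/5: [709/35, 7641/70, 8509/70]
L4 α=3/4: [361/35, 49641/280, 11659/280]
rounded: [10, 177, 42]

query (0,1) [L1,L2,L3,L4] — begin 0,0,0
+L1 (α=2/3) → [68/3, 478/3, 478/3]
+L2 (α=0) → [68/3, 478/3, 478/3]
+L3 (α=1) → [240, 62, 29]
+L4 (α=1/2) → [439/2, 136, 89/2]
= [220, 136, 44]


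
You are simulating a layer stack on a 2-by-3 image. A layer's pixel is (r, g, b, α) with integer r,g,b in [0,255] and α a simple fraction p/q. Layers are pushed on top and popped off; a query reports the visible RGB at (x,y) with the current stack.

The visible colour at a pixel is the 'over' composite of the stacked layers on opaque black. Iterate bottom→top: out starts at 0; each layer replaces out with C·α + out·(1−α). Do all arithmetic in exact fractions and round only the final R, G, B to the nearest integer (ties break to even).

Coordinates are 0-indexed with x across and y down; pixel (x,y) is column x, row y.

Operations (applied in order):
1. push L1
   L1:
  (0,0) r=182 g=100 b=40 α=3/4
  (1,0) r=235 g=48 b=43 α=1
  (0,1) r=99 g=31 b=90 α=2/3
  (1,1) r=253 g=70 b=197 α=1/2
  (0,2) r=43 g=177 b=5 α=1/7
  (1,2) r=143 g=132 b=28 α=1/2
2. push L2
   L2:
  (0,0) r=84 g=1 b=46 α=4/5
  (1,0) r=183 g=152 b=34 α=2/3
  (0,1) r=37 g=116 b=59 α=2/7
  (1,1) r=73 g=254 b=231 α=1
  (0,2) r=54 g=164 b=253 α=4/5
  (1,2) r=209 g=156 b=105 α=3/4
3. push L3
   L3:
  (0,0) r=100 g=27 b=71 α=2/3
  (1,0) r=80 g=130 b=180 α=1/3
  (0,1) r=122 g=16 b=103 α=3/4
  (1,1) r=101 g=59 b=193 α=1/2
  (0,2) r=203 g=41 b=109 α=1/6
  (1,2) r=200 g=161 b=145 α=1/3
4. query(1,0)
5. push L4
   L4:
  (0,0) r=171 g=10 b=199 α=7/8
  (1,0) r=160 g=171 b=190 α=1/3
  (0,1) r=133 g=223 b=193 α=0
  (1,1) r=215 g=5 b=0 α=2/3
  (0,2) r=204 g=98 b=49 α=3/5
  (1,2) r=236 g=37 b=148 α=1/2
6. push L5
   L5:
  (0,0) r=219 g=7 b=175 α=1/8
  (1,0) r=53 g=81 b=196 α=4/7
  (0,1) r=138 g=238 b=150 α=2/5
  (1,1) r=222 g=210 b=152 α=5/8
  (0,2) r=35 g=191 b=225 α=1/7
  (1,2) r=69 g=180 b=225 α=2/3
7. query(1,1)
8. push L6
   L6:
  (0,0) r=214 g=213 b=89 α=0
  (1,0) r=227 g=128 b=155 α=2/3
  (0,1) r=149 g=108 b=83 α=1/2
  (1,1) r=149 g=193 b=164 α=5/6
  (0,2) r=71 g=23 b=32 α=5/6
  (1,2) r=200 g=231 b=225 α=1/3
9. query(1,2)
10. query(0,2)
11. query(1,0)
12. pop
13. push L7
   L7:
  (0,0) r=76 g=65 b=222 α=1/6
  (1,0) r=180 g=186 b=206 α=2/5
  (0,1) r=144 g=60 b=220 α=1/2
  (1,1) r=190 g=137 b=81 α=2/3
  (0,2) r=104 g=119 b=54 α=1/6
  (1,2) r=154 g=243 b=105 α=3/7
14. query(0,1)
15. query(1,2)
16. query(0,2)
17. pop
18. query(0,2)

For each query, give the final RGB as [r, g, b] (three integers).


(1,0) stack=L1,L2,L3; from [0,0,0]:
after L1 α=1: [235, 48, 43]
after L2 α=2/3: [601/3, 352/3, 37]
after L3 α=1/3: [1442/9, 1094/9, 254/3]
rounded: [160, 122, 85]

query (1,1) [L1,L2,L3,L4,L5] — begin 0,0,0
L1 α=1/2: [253/2, 35, 197/2]
L2 α=1: [73, 254, 231]
L3 α=1/2: [87, 313/2, 212]
L4 α=2/3: [517/3, 111/2, 212/3]
L5 α=5/8: [1627/8, 2433/16, 243/2]
= [203, 152, 122]

at x=1,y=2 over L1,L2,L3,L4,L5,L6:
after L1 α=1/2: [143/2, 66, 14]
after L2 α=3/4: [1397/8, 267/2, 329/4]
after L3 α=1/3: [2197/12, 428/3, 619/6]
after L4 α=1/2: [5029/24, 539/6, 1507/12]
after L5 α=2/3: [8341/72, 2699/18, 6907/36]
after L6 α=1/3: [15541/108, 4778/27, 10957/54]
rounded: [144, 177, 203]

at x=0,y=2 over L1,L2,L3,L4,L5,L6:
after L1 α=1/7: [43/7, 177/7, 5/7]
after L2 α=4/5: [311/7, 4769/35, 7089/35]
after L3 α=1/6: [496/7, 2528/21, 3926/21]
after L4 α=3/5: [5276/35, 2246/21, 10939/105]
after L5 α=1/7: [32881/245, 5829/49, 29753/245]
after L6 α=5/6: [19976/245, 5732/147, 68953/1470]
rounded: [82, 39, 47]

at x=1,y=0 over L1,L2,L3,L4,L5,L6:
after L1 α=1: [235, 48, 43]
after L2 α=2/3: [601/3, 352/3, 37]
after L3 α=1/3: [1442/9, 1094/9, 254/3]
after L4 α=1/3: [4324/27, 3727/27, 1078/9]
after L5 α=4/7: [6232/63, 949/9, 490/3]
after L6 α=2/3: [34834/189, 3253/27, 1420/9]
= [184, 120, 158]

(0,1) stack=L1,L2,L3,L4,L5,L7; from [0,0,0]:
L1 α=2/3: [66, 62/3, 60]
L2 α=2/7: [404/7, 1006/21, 418/7]
L3 α=3/4: [1483/14, 1007/42, 2581/28]
L4 α=0: [1483/14, 1007/42, 2581/28]
L5 α=2/5: [8313/70, 7671/70, 16143/140]
L7 α=1/2: [18393/140, 11871/140, 46943/280]
rounded: [131, 85, 168]

at x=1,y=2 over L1,L2,L3,L4,L5,L7:
after L1 α=1/2: [143/2, 66, 14]
after L2 α=3/4: [1397/8, 267/2, 329/4]
after L3 α=1/3: [2197/12, 428/3, 619/6]
after L4 α=1/2: [5029/24, 539/6, 1507/12]
after L5 α=2/3: [8341/72, 2699/18, 6907/36]
after L7 α=3/7: [16657/126, 11959/63, 9742/63]
→ [132, 190, 155]

at x=0,y=2 over L1,L2,L3,L4,L5,L7:
L1 α=1/7: [43/7, 177/7, 5/7]
L2 α=4/5: [311/7, 4769/35, 7089/35]
L3 α=1/6: [496/7, 2528/21, 3926/21]
L4 α=3/5: [5276/35, 2246/21, 10939/105]
L5 α=1/7: [32881/245, 5829/49, 29753/245]
L7 α=1/6: [12659/98, 17488/147, 32399/294]
= [129, 119, 110]

at x=0,y=2 over L1,L2,L3,L4,L5:
after L1 α=1/7: [43/7, 177/7, 5/7]
after L2 α=4/5: [311/7, 4769/35, 7089/35]
after L3 α=1/6: [496/7, 2528/21, 3926/21]
after L4 α=3/5: [5276/35, 2246/21, 10939/105]
after L5 α=1/7: [32881/245, 5829/49, 29753/245]
= [134, 119, 121]


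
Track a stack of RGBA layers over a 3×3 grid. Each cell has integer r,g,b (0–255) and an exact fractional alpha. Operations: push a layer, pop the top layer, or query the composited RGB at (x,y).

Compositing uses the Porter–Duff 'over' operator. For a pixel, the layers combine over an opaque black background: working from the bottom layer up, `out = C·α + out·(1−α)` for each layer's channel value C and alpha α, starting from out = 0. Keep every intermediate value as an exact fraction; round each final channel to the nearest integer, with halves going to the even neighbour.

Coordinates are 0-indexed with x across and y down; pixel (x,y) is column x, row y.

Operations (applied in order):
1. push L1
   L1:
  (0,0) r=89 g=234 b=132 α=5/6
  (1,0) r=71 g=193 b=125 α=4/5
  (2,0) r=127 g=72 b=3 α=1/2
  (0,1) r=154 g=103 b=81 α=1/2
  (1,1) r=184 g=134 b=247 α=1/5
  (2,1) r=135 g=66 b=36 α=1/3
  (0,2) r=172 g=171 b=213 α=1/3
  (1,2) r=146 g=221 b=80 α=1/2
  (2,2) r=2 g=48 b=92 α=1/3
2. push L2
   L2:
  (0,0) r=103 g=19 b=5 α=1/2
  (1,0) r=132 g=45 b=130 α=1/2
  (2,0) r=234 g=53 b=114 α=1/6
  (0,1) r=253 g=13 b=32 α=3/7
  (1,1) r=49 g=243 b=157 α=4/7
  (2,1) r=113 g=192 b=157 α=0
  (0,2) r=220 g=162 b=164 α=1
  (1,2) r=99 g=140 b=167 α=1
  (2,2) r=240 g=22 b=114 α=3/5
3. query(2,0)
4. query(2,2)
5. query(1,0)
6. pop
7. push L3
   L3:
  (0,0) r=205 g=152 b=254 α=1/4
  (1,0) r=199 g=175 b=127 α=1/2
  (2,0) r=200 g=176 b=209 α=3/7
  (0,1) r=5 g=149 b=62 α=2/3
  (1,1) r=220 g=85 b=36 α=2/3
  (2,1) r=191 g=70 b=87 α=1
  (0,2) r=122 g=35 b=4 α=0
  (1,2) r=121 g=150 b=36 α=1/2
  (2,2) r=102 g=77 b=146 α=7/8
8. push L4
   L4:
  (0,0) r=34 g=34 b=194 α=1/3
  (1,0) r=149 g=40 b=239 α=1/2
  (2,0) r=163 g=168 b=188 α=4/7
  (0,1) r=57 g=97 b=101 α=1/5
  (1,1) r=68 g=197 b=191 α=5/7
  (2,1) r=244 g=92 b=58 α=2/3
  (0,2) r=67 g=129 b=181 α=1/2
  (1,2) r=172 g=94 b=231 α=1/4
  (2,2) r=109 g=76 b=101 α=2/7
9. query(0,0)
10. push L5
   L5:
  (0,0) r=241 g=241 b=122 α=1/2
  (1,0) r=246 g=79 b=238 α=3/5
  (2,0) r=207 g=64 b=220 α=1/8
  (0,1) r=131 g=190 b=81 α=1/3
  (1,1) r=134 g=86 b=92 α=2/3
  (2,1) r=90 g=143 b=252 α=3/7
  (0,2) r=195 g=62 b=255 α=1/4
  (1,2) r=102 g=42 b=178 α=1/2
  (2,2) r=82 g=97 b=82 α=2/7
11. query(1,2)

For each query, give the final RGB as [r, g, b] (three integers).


at x=2,y=0 over L1,L2:
after L1 α=1/2: [127/2, 36, 3/2]
after L2 α=1/6: [1103/12, 233/6, 81/4]
= [92, 39, 20]

(2,2) stack=L1,L2; from [0,0,0]:
after L1 α=1/3: [2/3, 16, 92/3]
after L2 α=3/5: [2164/15, 98/5, 242/3]
rounded: [144, 20, 81]

at x=1,y=0 over L1,L2:
after L1 α=4/5: [284/5, 772/5, 100]
after L2 α=1/2: [472/5, 997/10, 115]
rounded: [94, 100, 115]

(0,0) stack=L1,L3,L4; from [0,0,0]:
+L1 (α=5/6) → [445/6, 195, 110]
+L3 (α=1/4) → [855/8, 737/4, 146]
+L4 (α=1/3) → [991/12, 805/6, 162]
= [83, 134, 162]

at x=1,y=2 over L1,L3,L4,L5:
L1 α=1/2: [73, 221/2, 40]
L3 α=1/2: [97, 521/4, 38]
L4 α=1/4: [463/4, 1939/16, 345/4]
L5 α=1/2: [871/8, 2611/32, 1057/8]
rounded: [109, 82, 132]


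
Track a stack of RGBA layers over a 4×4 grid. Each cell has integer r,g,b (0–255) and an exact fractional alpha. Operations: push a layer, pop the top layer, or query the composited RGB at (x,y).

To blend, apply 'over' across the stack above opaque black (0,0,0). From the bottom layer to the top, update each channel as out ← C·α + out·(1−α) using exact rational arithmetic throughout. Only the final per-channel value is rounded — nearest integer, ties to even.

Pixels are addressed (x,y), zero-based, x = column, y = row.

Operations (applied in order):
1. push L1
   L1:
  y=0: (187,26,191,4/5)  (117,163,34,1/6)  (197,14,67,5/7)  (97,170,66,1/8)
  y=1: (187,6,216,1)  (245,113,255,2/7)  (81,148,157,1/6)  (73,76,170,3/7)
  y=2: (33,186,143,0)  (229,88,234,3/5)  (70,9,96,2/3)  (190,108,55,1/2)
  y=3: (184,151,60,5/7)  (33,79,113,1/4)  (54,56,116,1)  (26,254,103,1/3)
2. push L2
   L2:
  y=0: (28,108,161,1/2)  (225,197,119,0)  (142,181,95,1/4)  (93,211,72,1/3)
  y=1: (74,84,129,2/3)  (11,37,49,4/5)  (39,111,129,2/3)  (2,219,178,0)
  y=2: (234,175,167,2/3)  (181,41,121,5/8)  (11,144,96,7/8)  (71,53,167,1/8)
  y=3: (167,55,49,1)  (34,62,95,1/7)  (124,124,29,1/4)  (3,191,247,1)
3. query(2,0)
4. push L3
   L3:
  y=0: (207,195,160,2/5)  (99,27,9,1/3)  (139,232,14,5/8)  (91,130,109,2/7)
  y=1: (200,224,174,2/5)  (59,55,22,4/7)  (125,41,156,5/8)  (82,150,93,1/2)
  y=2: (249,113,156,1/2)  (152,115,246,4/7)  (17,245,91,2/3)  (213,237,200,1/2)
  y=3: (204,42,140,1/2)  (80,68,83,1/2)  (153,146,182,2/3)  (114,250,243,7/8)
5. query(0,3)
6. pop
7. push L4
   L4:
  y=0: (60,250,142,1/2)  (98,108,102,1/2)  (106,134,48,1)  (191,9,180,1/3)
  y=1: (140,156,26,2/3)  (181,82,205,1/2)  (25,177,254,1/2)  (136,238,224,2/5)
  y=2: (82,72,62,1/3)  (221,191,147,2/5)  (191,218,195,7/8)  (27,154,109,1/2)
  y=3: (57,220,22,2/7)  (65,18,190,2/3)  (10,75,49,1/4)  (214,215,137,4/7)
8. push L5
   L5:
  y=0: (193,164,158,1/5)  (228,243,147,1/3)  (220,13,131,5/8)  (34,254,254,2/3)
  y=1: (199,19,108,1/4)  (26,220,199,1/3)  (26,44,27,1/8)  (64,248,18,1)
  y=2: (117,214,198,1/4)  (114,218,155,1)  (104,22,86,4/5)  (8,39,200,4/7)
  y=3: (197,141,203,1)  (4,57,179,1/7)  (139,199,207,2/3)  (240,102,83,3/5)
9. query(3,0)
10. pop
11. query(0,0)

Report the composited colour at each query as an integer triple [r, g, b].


(2,0) stack=L1,L2; from [0,0,0]:
after L1 α=5/7: [985/7, 10, 335/7]
after L2 α=1/4: [3949/28, 211/4, 835/14]
rounded: [141, 53, 60]

query (0,3) [L1,L2,L3] — begin 0,0,0
after L1 α=5/7: [920/7, 755/7, 300/7]
after L2 α=1: [167, 55, 49]
after L3 α=1/2: [371/2, 97/2, 189/2]
rounded: [186, 48, 94]

(3,0) stack=L1,L2,L4,L5; from [0,0,0]:
L1 α=1/8: [97/8, 85/4, 33/4]
L2 α=1/3: [469/12, 169/2, 59/2]
L4 α=1/3: [1615/18, 178/3, 239/3]
L5 α=2/3: [2839/54, 1702/9, 1763/9]
= [53, 189, 196]

at x=0,y=0 over L1,L2,L4:
after L1 α=4/5: [748/5, 104/5, 764/5]
after L2 α=1/2: [444/5, 322/5, 1569/10]
after L4 α=1/2: [372/5, 786/5, 2989/20]
rounded: [74, 157, 149]


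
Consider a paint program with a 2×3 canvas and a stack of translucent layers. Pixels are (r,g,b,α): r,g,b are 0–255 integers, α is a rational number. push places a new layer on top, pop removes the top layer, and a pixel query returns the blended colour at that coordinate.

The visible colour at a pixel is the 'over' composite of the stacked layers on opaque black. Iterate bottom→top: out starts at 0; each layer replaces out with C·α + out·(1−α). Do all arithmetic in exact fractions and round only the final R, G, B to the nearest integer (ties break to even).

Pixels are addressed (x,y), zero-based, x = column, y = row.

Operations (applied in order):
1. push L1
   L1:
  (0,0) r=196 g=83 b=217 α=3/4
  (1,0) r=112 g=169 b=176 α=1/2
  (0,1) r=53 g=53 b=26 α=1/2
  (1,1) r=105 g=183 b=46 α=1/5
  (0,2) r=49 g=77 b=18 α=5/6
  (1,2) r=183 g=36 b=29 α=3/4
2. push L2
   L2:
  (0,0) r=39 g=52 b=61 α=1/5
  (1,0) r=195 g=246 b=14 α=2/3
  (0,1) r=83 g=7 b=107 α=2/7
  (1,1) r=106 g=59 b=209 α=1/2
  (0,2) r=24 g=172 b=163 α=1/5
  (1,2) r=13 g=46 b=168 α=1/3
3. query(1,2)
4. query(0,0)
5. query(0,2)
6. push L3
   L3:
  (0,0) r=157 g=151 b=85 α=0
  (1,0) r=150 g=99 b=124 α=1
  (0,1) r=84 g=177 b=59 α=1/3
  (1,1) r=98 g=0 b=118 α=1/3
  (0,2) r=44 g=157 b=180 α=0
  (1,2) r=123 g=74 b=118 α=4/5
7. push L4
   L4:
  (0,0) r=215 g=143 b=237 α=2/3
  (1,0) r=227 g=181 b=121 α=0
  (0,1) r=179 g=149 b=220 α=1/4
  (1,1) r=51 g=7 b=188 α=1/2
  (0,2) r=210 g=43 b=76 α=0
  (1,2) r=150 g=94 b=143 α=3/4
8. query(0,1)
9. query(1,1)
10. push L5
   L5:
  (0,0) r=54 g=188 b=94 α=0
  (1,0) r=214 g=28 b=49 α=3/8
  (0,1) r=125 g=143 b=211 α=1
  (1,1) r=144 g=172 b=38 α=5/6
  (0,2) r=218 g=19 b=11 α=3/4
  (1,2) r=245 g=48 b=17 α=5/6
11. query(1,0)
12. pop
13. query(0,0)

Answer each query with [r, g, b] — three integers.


(1,2) stack=L1,L2; from [0,0,0]:
L1 α=3/4: [549/4, 27, 87/4]
L2 α=1/3: [575/6, 100/3, 141/2]
= [96, 33, 70]

query (0,0) [L1,L2] — begin 0,0,0
+L1 (α=3/4) → [147, 249/4, 651/4]
+L2 (α=1/5) → [627/5, 301/5, 712/5]
rounded: [125, 60, 142]

(0,2) stack=L1,L2; from [0,0,0]:
+L1 (α=5/6) → [245/6, 385/6, 15]
+L2 (α=1/5) → [562/15, 1286/15, 223/5]
= [37, 86, 45]

at x=0,y=1 over L1,L2,L3,L4:
after L1 α=1/2: [53/2, 53/2, 13]
after L2 α=2/7: [597/14, 293/14, 279/7]
after L3 α=1/3: [395/7, 1532/21, 971/21]
after L4 α=1/4: [1219/14, 2575/28, 2511/28]
→ [87, 92, 90]

(1,1) stack=L1,L2,L3,L4; from [0,0,0]:
L1 α=1/5: [21, 183/5, 46/5]
L2 α=1/2: [127/2, 239/5, 1091/10]
L3 α=1/3: [75, 478/15, 1681/15]
L4 α=1/2: [63, 583/30, 4501/30]
rounded: [63, 19, 150]

at x=1,y=0 over L1,L2,L3,L4,L5:
after L1 α=1/2: [56, 169/2, 88]
after L2 α=2/3: [446/3, 1153/6, 116/3]
after L3 α=1: [150, 99, 124]
after L4 α=0: [150, 99, 124]
after L5 α=3/8: [174, 579/8, 767/8]
→ [174, 72, 96]

(0,0) stack=L1,L2,L3,L4; from [0,0,0]:
after L1 α=3/4: [147, 249/4, 651/4]
after L2 α=1/5: [627/5, 301/5, 712/5]
after L3 α=0: [627/5, 301/5, 712/5]
after L4 α=2/3: [2777/15, 577/5, 3082/15]
= [185, 115, 205]


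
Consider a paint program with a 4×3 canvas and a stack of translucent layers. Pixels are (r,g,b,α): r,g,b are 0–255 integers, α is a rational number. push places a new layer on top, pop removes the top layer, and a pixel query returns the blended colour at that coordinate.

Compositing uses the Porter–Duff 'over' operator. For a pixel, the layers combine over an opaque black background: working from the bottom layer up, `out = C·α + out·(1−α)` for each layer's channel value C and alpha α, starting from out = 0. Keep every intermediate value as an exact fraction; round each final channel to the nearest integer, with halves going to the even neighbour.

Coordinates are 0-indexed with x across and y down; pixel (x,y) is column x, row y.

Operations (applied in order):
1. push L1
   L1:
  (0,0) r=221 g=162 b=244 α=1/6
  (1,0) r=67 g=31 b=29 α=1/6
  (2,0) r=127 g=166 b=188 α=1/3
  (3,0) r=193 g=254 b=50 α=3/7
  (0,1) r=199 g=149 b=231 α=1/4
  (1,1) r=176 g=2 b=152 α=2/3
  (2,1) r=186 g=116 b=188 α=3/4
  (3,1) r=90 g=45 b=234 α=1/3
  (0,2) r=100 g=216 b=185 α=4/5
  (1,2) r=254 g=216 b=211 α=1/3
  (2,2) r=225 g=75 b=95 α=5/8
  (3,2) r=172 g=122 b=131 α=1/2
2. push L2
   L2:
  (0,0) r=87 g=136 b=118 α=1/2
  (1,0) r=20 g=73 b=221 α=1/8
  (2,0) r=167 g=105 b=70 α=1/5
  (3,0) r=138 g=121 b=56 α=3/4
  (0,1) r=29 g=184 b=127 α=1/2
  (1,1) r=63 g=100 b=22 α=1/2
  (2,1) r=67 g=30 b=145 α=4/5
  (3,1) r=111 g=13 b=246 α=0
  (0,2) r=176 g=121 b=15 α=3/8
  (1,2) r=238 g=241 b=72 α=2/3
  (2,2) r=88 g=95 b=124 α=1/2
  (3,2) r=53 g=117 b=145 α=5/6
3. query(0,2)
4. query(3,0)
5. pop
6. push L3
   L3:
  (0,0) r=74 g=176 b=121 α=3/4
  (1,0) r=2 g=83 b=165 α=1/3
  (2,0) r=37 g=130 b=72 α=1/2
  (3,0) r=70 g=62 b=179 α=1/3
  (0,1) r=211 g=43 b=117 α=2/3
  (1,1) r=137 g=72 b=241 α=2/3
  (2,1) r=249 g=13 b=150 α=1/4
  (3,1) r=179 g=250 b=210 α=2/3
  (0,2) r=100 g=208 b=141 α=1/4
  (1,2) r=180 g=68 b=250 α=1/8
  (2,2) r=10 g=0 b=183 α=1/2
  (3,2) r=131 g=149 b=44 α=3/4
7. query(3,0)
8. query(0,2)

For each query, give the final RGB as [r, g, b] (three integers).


query (0,2) [L1,L2] — begin 0,0,0
L1 α=4/5: [80, 864/5, 148]
L2 α=3/8: [116, 1227/8, 785/8]
→ [116, 153, 98]

(3,0) stack=L1,L2; from [0,0,0]:
after L1 α=3/7: [579/7, 762/7, 150/7]
after L2 α=3/4: [3477/28, 3303/28, 663/14]
= [124, 118, 47]

query (3,0) [L1,L3] — begin 0,0,0
after L1 α=3/7: [579/7, 762/7, 150/7]
after L3 α=1/3: [1648/21, 1958/21, 1553/21]
= [78, 93, 74]

at x=0,y=2 over L1,L3:
+L1 (α=4/5) → [80, 864/5, 148]
+L3 (α=1/4) → [85, 908/5, 585/4]
rounded: [85, 182, 146]


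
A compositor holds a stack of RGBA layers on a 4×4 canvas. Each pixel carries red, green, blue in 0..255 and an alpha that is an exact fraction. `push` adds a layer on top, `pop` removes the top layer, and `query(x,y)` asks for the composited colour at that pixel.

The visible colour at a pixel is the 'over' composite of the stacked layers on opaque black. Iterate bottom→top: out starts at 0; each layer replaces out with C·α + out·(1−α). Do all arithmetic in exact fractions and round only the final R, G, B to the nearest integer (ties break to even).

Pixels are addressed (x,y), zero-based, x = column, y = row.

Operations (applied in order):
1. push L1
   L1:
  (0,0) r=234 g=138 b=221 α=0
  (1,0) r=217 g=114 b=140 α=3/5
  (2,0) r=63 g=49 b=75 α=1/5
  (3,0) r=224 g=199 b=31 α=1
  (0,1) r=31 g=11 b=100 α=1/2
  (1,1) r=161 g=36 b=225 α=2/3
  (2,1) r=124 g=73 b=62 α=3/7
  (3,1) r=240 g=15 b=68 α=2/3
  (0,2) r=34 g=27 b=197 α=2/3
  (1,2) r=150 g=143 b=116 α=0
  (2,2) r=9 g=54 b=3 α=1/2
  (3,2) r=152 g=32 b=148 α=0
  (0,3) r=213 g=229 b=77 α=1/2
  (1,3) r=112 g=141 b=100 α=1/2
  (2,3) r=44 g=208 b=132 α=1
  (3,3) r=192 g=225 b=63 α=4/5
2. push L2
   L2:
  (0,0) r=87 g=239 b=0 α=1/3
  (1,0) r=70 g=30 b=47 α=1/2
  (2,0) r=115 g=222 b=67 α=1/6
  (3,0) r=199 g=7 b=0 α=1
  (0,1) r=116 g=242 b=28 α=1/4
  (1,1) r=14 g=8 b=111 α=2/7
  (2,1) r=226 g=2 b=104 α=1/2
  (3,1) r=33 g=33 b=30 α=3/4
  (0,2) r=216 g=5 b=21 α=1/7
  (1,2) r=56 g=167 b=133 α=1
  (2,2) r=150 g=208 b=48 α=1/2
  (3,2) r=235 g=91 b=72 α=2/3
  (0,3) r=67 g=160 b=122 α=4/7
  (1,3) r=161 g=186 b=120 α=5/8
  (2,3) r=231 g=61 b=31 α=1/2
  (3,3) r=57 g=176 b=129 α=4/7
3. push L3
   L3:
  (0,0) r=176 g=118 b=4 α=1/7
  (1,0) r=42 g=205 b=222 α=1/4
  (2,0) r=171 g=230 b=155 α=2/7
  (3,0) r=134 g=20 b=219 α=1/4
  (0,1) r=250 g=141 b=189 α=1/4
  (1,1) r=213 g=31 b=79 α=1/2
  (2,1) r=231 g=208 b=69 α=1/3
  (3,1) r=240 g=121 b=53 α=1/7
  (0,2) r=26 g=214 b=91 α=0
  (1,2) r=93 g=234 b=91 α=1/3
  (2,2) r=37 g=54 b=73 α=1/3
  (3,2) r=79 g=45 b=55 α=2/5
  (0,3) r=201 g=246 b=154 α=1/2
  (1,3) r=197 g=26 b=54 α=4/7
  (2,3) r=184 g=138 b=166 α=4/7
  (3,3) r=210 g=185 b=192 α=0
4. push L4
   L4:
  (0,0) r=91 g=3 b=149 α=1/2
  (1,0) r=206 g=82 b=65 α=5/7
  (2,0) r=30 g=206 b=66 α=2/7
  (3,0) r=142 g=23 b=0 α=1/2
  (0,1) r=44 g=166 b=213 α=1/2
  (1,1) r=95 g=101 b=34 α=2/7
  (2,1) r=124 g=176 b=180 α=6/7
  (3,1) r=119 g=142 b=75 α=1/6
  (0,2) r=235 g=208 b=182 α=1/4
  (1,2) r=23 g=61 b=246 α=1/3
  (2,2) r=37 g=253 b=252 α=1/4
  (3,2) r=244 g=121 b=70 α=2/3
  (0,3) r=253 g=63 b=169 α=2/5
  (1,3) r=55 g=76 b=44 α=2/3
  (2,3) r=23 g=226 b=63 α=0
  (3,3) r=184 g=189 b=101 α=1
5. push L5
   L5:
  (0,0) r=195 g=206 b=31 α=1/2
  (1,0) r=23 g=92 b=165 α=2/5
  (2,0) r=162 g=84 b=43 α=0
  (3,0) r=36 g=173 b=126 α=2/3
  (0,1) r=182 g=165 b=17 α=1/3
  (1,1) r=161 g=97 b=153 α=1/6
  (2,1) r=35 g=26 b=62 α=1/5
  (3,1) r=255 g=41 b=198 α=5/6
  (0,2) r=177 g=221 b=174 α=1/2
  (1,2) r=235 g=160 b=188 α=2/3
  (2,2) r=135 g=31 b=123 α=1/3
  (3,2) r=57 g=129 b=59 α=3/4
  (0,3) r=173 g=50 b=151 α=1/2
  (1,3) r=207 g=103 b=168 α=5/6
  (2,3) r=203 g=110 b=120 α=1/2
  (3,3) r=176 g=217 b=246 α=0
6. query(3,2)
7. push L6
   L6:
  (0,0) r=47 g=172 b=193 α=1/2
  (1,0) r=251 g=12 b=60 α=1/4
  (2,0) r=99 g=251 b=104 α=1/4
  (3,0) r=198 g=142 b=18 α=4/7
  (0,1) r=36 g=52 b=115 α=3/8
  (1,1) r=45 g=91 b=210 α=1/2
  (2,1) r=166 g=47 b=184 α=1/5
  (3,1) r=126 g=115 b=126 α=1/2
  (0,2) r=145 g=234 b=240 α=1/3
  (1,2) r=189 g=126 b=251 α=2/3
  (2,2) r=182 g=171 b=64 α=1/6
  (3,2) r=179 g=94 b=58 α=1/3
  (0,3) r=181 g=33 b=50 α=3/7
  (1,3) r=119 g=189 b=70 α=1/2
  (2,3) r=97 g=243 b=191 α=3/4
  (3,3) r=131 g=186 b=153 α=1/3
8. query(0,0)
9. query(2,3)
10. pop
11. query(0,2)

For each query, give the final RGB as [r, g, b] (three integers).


query (3,2) [L1,L2,L3,L4,L5] — begin 0,0,0
after L1 α=0: [0, 0, 0]
after L2 α=2/3: [470/3, 182/3, 48]
after L3 α=2/5: [628/5, 272/5, 254/5]
after L4 α=2/3: [3068/15, 494/5, 318/5]
after L5 α=3/4: [5633/60, 2429/20, 1203/20]
rounded: [94, 121, 60]

(0,0) stack=L1,L2,L3,L4,L5,L6; from [0,0,0]:
after L1 α=0: [0, 0, 0]
after L2 α=1/3: [29, 239/3, 0]
after L3 α=1/7: [50, 596/7, 4/7]
after L4 α=1/2: [141/2, 617/14, 1047/14]
after L5 α=1/2: [531/4, 3501/28, 1481/28]
after L6 α=1/2: [719/8, 8317/56, 6885/56]
rounded: [90, 149, 123]

at x=2,y=3 over L1,L2,L3,L4,L5,L6:
after L1 α=1: [44, 208, 132]
after L2 α=1/2: [275/2, 269/2, 163/2]
after L3 α=4/7: [2297/14, 273/2, 1817/14]
after L4 α=0: [2297/14, 273/2, 1817/14]
after L5 α=1/2: [5139/28, 493/4, 3497/28]
after L6 α=3/4: [13287/112, 3409/16, 19541/112]
→ [119, 213, 174]

at x=0,y=2 over L1,L2,L3,L4,L5:
+L1 (α=2/3) → [68/3, 18, 394/3]
+L2 (α=1/7) → [352/7, 113/7, 809/7]
+L3 (α=0) → [352/7, 113/7, 809/7]
+L4 (α=1/4) → [2701/28, 1795/28, 3701/28]
+L5 (α=1/2) → [7657/56, 7983/56, 8573/56]
= [137, 143, 153]


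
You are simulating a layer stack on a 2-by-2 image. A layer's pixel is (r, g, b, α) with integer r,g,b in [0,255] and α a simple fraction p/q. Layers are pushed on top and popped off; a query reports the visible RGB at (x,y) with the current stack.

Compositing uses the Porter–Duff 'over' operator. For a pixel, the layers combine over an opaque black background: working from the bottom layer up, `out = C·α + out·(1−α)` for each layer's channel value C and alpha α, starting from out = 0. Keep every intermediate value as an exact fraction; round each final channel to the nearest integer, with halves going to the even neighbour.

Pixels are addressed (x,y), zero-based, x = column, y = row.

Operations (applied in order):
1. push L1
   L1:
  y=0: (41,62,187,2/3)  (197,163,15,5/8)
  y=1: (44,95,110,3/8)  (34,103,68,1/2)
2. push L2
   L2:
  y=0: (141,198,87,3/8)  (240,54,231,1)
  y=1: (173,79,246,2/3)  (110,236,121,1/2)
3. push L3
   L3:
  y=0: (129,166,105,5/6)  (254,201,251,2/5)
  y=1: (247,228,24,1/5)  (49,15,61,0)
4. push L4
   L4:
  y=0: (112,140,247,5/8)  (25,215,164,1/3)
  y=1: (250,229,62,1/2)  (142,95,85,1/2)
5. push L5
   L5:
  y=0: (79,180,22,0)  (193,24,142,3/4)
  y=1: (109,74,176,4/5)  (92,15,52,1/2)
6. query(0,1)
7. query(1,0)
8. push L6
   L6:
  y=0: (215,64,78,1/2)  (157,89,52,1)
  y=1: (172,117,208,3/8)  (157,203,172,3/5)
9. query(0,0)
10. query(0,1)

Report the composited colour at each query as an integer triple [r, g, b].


at x=0,y=1 over L1,L2,L3,L4,L5:
after L1 α=3/8: [33/2, 285/8, 165/4]
after L2 α=2/3: [725/6, 1549/24, 711/4]
after L3 α=1/5: [2191/15, 2917/30, 147]
after L4 α=1/2: [5941/30, 9787/60, 209/2]
after L5 α=4/5: [19021/150, 27547/300, 1617/10]
→ [127, 92, 162]

(1,0) stack=L1,L2,L3,L4,L5; from [0,0,0]:
after L1 α=5/8: [985/8, 815/8, 75/8]
after L2 α=1: [240, 54, 231]
after L3 α=2/5: [1228/5, 564/5, 239]
after L4 α=1/3: [2581/15, 2203/15, 214]
after L5 α=3/4: [5633/30, 3283/60, 160]
rounded: [188, 55, 160]

query (0,0) [L1,L2,L3,L4,L5,L6] — begin 0,0,0
after L1 α=2/3: [82/3, 124/3, 374/3]
after L2 α=3/8: [1679/24, 1201/12, 2653/24]
after L3 α=5/6: [17159/144, 11161/72, 15253/144]
after L4 α=5/8: [44039/384, 27961/192, 74533/384]
after L5 α=0: [44039/384, 27961/192, 74533/384]
after L6 α=1/2: [126599/768, 40249/384, 104485/768]
rounded: [165, 105, 136]

query (0,1) [L1,L2,L3,L4,L5,L6] — begin 0,0,0
+L1 (α=3/8) → [33/2, 285/8, 165/4]
+L2 (α=2/3) → [725/6, 1549/24, 711/4]
+L3 (α=1/5) → [2191/15, 2917/30, 147]
+L4 (α=1/2) → [5941/30, 9787/60, 209/2]
+L5 (α=4/5) → [19021/150, 27547/300, 1617/10]
+L6 (α=3/8) → [34501/240, 48607/480, 2865/16]
= [144, 101, 179]


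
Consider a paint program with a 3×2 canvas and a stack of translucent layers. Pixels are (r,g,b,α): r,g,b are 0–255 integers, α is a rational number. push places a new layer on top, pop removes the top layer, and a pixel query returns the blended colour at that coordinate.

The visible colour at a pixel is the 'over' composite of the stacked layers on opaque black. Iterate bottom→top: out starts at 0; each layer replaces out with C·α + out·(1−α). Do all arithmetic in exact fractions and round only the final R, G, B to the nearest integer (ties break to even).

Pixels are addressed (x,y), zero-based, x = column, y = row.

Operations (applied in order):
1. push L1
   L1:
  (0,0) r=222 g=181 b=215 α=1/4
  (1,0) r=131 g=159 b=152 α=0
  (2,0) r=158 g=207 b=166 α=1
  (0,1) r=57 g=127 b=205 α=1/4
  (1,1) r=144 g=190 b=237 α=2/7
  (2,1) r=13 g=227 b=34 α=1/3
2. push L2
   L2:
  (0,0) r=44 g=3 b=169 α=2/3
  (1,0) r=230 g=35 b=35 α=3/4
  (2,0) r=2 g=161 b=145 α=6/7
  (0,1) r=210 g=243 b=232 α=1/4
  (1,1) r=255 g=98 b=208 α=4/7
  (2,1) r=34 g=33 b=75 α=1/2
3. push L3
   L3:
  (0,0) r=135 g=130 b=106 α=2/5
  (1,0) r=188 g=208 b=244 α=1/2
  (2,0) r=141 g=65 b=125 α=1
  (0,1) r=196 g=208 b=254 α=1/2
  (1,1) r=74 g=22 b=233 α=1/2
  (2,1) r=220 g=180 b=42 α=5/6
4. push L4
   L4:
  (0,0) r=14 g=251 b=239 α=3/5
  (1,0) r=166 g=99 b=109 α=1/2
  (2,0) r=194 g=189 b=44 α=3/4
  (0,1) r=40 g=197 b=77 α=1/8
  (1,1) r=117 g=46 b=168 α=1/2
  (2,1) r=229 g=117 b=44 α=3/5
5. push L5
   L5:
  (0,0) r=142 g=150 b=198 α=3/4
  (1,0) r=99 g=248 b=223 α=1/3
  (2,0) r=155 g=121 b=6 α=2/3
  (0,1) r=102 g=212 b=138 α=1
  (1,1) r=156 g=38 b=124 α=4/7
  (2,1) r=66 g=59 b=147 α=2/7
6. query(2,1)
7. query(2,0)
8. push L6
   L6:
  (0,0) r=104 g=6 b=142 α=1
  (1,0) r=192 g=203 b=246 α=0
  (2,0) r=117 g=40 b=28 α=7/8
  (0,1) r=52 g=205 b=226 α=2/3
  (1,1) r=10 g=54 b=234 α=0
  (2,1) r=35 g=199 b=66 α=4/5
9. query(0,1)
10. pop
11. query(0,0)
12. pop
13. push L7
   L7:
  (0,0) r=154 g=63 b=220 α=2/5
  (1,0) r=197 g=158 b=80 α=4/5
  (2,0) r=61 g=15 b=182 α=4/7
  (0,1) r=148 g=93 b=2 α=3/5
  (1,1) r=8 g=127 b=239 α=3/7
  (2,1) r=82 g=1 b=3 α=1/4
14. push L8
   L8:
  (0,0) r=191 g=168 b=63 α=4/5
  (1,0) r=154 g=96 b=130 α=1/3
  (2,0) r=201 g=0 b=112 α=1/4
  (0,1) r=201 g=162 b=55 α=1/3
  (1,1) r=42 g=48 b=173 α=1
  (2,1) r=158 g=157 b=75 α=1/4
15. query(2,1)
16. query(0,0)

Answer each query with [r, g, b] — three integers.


(2,1) stack=L1,L2,L3,L4,L5; from [0,0,0]:
+L1 (α=1/3) → [13/3, 227/3, 34/3]
+L2 (α=1/2) → [115/6, 163/3, 259/6]
+L3 (α=5/6) → [6715/36, 2863/18, 1519/36]
+L4 (α=3/5) → [19081/90, 6022/45, 779/18]
+L5 (α=2/7) → [21457/126, 1012/9, 9187/126]
→ [170, 112, 73]

at x=2,y=0 over L1,L2,L3,L4,L5:
after L1 α=1: [158, 207, 166]
after L2 α=6/7: [170/7, 1173/7, 148]
after L3 α=1: [141, 65, 125]
after L4 α=3/4: [723/4, 158, 257/4]
after L5 α=2/3: [1963/12, 400/3, 305/12]
= [164, 133, 25]

at x=0,y=1 over L1,L2,L3,L4,L5,L6:
after L1 α=1/4: [57/4, 127/4, 205/4]
after L2 α=1/4: [1011/16, 1353/16, 1543/16]
after L3 α=1/2: [4147/32, 4681/32, 5607/32]
after L4 α=1/8: [30309/256, 39071/256, 41713/256]
after L5 α=1: [102, 212, 138]
after L6 α=2/3: [206/3, 622/3, 590/3]
rounded: [69, 207, 197]

query (0,0) [L1,L2,L3,L4,L5] — begin 0,0,0
after L1 α=1/4: [111/2, 181/4, 215/4]
after L2 α=2/3: [287/6, 205/12, 1567/12]
after L3 α=2/5: [827/10, 249/4, 483/4]
after L4 α=3/5: [1037/25, 351/2, 1917/10]
after L5 α=3/4: [11687/100, 1251/8, 7857/40]
rounded: [117, 156, 196]

(2,1) stack=L1,L2,L3,L4,L7,L8; from [0,0,0]:
after L1 α=1/3: [13/3, 227/3, 34/3]
after L2 α=1/2: [115/6, 163/3, 259/6]
after L3 α=5/6: [6715/36, 2863/18, 1519/36]
after L4 α=3/5: [19081/90, 6022/45, 779/18]
after L7 α=1/4: [21541/120, 6037/60, 797/24]
after L8 α=1/4: [27861/160, 9177/80, 1397/32]
→ [174, 115, 44]

at x=0,y=0 over L1,L2,L3,L4,L7,L8:
+L1 (α=1/4) → [111/2, 181/4, 215/4]
+L2 (α=2/3) → [287/6, 205/12, 1567/12]
+L3 (α=2/5) → [827/10, 249/4, 483/4]
+L4 (α=3/5) → [1037/25, 351/2, 1917/10]
+L7 (α=2/5) → [10811/125, 261/2, 10151/50]
+L8 (α=4/5) → [106311/625, 321/2, 22751/250]
= [170, 160, 91]


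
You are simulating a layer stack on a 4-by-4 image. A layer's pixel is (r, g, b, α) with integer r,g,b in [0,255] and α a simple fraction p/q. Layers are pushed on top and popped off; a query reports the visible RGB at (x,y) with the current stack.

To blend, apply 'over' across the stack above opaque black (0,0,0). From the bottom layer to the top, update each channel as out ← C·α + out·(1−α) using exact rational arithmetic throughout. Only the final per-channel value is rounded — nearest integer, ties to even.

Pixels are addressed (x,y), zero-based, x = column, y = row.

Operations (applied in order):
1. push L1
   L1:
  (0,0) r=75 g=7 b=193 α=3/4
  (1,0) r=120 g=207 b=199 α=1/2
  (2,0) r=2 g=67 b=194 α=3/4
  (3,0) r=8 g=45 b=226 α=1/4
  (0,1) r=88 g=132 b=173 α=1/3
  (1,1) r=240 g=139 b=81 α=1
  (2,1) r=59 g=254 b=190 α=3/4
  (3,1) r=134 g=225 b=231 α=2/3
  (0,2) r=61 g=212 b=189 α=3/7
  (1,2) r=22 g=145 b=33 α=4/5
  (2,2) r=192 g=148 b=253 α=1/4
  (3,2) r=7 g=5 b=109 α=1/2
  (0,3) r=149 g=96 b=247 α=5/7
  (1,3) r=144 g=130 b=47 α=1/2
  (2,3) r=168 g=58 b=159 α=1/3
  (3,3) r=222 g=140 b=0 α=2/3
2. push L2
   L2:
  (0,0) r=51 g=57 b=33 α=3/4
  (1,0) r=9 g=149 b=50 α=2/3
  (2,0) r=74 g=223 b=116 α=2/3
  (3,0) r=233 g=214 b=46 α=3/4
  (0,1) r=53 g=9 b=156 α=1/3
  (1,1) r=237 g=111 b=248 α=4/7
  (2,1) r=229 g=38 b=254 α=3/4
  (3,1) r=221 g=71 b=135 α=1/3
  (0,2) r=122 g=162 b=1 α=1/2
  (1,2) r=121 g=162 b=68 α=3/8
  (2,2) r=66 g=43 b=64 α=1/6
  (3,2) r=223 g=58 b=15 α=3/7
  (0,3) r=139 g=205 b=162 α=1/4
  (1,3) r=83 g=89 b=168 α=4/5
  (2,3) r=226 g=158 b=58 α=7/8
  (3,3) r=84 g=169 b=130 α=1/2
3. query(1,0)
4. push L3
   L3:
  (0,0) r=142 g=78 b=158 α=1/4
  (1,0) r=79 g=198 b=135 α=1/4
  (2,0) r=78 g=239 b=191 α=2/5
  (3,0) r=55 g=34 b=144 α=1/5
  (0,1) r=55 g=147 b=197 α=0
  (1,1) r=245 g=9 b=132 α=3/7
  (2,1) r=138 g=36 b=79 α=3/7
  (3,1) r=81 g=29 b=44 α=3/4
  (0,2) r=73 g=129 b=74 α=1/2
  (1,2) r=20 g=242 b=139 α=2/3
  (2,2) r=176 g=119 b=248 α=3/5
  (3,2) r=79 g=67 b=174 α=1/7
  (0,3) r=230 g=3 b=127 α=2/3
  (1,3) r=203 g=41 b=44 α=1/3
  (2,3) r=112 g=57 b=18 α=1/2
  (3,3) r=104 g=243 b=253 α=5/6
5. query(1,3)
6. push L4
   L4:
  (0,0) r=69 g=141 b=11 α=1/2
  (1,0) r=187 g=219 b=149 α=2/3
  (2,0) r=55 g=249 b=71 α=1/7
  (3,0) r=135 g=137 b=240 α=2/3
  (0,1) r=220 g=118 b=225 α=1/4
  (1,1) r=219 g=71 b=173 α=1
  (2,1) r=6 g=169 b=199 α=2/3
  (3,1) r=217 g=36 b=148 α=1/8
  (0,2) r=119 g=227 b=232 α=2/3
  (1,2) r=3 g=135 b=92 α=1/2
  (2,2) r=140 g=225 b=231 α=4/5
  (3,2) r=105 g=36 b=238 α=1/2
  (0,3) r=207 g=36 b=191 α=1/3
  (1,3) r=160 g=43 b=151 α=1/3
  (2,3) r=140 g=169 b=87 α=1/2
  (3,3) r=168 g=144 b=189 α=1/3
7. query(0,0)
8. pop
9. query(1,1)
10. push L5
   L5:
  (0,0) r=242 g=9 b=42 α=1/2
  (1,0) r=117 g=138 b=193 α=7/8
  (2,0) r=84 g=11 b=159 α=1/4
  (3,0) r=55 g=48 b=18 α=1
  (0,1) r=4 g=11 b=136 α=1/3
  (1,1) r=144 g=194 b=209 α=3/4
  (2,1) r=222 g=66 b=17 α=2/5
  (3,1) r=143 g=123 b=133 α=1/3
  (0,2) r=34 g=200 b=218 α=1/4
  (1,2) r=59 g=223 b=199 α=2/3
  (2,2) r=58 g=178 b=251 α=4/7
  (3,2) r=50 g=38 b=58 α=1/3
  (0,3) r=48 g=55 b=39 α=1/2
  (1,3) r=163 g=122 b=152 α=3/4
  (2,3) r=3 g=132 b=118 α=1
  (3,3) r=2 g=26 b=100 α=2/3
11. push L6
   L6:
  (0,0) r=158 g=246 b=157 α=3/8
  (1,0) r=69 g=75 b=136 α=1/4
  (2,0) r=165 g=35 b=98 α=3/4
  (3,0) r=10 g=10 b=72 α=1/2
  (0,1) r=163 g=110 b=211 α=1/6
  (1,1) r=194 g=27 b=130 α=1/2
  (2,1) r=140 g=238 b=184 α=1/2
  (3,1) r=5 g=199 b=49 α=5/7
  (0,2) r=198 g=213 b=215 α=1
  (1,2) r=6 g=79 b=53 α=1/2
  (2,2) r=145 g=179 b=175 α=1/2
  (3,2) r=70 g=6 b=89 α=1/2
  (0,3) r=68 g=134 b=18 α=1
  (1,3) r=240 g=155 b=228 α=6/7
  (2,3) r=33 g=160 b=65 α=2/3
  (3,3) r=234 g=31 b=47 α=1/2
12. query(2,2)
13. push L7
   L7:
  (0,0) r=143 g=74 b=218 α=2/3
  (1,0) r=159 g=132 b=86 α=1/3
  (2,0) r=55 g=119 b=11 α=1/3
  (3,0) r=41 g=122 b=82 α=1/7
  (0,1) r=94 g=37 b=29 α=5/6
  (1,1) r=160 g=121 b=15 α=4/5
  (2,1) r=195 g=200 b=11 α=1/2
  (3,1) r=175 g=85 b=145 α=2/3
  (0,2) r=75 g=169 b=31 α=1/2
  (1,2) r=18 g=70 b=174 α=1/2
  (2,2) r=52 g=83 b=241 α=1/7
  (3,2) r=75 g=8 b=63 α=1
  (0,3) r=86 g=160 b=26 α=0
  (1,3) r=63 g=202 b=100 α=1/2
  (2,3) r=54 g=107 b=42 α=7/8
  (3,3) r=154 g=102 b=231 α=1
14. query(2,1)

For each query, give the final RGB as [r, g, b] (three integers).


query (1,0) [L1,L2] — begin 0,0,0
L1 α=1/2: [60, 207/2, 199/2]
L2 α=2/3: [26, 803/6, 133/2]
rounded: [26, 134, 66]

at x=1,y=3 over L1,L2,L3:
+L1 (α=1/2) → [72, 65, 47/2]
+L2 (α=4/5) → [404/5, 421/5, 1391/10]
+L3 (α=1/3) → [1823/15, 349/5, 537/5]
= [122, 70, 107]

query (0,0) [L1,L2,L3,L4] — begin 0,0,0
after L1 α=3/4: [225/4, 21/4, 579/4]
after L2 α=3/4: [837/16, 705/16, 975/16]
after L3 α=1/4: [4783/64, 3363/64, 5453/64]
after L4 α=1/2: [9199/128, 12387/128, 6157/128]
rounded: [72, 97, 48]

at x=1,y=1 over L1,L2,L3:
after L1 α=1: [240, 139, 81]
after L2 α=4/7: [1668/7, 123, 1235/7]
after L3 α=3/7: [11817/49, 519/7, 7712/49]
= [241, 74, 157]

(2,2) stack=L1,L2,L3,L5,L6; from [0,0,0]:
+L1 (α=1/4) → [48, 37, 253/4]
+L2 (α=1/6) → [51, 38, 507/8]
+L3 (α=3/5) → [126, 433/5, 3483/20]
+L5 (α=4/7) → [610/7, 4859/35, 30529/140]
+L6 (α=1/2) → [1625/14, 5562/35, 55029/280]
→ [116, 159, 197]

(2,1) stack=L1,L2,L3,L5,L6,L7; from [0,0,0]:
L1 α=3/4: [177/4, 381/2, 285/2]
L2 α=3/4: [2925/16, 609/8, 1809/8]
L3 α=3/7: [4581/28, 825/14, 2283/14]
L5 α=2/5: [5235/28, 4323/70, 1465/14]
L6 α=1/2: [9155/56, 20983/140, 4041/28]
L7 α=1/2: [20075/112, 48983/280, 4349/56]
rounded: [179, 175, 78]
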